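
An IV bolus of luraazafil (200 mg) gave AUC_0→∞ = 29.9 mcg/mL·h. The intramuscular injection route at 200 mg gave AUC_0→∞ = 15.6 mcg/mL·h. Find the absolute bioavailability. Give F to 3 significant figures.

F = 0.522

F = (AUC_ev / D_ev) / (AUC_iv / D_iv)
  = (15.6/200) / (29.9/200)
  = 0.078 / 0.1495 = 0.5217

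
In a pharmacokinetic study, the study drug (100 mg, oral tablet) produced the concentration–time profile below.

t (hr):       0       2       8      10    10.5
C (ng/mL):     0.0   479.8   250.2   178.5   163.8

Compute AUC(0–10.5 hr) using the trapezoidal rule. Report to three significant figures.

AUC = 3180 ng/mL·hr

Trapezoidal AUC_0→10.5:
  [0→2]: (0.0+479.8)/2 × 2 = 479.8
  [2→8]: (479.8+250.2)/2 × 6 = 2190.0
  [8→10]: (250.2+178.5)/2 × 2 = 428.7
  [10→10.5]: (178.5+163.8)/2 × 0.5 = 85.575
  Sum = 3184.075 ng/mL·hr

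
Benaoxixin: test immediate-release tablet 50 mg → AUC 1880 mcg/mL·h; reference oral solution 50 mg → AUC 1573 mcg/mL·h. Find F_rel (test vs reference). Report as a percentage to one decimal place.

F_rel = (AUC_test/D_test) / (AUC_ref/D_ref)
      = (1880/50) / (1573/50)
      = 37.6 / 31.46 = 1.1952 = 119.52%

F_rel = 119.5%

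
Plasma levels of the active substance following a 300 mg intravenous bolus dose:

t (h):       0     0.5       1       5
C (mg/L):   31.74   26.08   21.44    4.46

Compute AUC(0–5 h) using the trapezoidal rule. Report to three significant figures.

AUC = 78.1 mg/L·h

Trapezoidal AUC_0→5:
  [0→0.5]: (31.74+26.08)/2 × 0.5 = 14.455
  [0.5→1]: (26.08+21.44)/2 × 0.5 = 11.88
  [1→5]: (21.44+4.46)/2 × 4 = 51.8
  Sum = 78.135 mg/L·h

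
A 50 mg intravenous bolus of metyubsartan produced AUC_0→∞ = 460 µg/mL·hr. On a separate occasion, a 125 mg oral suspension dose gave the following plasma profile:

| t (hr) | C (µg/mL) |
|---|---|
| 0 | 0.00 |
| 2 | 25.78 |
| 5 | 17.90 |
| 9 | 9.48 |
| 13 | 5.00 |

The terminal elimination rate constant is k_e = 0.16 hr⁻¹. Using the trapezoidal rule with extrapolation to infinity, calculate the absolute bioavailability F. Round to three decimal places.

F = 0.179

Trapezoidal AUC_0→13 (oral suspension):
  [0→2]: (0.00+25.78)/2 × 2 = 25.78
  [2→5]: (25.78+17.90)/2 × 3 = 65.52
  [5→9]: (17.90+9.48)/2 × 4 = 54.76
  [9→13]: (9.48+5.00)/2 × 4 = 28.96
  Sum = 175.02 µg/mL·hr
Tail: C_last/k_e = 5.00/0.16 = 31.250
AUC_0→∞ (oral suspension) = 175.02 + 31.250 = 206.27 µg/mL·hr
F = (AUC_ev/D_ev)/(AUC_iv/D_iv) = (206.27/125)/(460/50) = 1.65016/9.2 = 0.1794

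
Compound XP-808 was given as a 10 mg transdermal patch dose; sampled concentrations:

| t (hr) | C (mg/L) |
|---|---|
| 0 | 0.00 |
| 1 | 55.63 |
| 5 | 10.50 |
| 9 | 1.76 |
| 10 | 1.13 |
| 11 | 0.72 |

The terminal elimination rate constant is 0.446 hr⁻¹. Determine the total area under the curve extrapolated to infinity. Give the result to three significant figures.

Trapezoidal AUC_0→11:
  [0→1]: (0.00+55.63)/2 × 1 = 27.815
  [1→5]: (55.63+10.50)/2 × 4 = 132.26
  [5→9]: (10.50+1.76)/2 × 4 = 24.52
  [9→10]: (1.76+1.13)/2 × 1 = 1.445
  [10→11]: (1.13+0.72)/2 × 1 = 0.925
  Sum = 186.965 mg/L·hr
Extrapolated tail: C_last / k_e = 0.72 / 0.446 = 1.614
AUC_0→∞ = 186.965 + 1.614 = 188.579 mg/L·hr

AUC = 189 mg/L·hr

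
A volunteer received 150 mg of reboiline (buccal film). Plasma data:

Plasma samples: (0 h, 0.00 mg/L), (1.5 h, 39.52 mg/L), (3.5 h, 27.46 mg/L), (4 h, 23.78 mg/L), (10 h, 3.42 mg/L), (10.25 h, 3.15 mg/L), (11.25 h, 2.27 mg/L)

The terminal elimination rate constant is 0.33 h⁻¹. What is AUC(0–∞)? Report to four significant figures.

Trapezoidal AUC_0→11.25:
  [0→1.5]: (0.00+39.52)/2 × 1.5 = 29.64
  [1.5→3.5]: (39.52+27.46)/2 × 2 = 66.98
  [3.5→4]: (27.46+23.78)/2 × 0.5 = 12.81
  [4→10]: (23.78+3.42)/2 × 6 = 81.6
  [10→10.25]: (3.42+3.15)/2 × 0.25 = 0.82125
  [10.25→11.25]: (3.15+2.27)/2 × 1 = 2.71
  Sum = 194.56125 mg/L·h
Extrapolated tail: C_last / k_e = 2.27 / 0.33 = 6.879
AUC_0→∞ = 194.56125 + 6.879 = 201.44025 mg/L·h

AUC = 201.4 mg/L·h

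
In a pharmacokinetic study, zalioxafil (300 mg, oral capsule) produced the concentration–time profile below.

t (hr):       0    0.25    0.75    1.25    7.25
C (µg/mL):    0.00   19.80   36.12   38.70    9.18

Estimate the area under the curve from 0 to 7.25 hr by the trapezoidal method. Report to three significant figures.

Trapezoidal AUC_0→7.25:
  [0→0.25]: (0.00+19.80)/2 × 0.25 = 2.475
  [0.25→0.75]: (19.80+36.12)/2 × 0.5 = 13.98
  [0.75→1.25]: (36.12+38.70)/2 × 0.5 = 18.705
  [1.25→7.25]: (38.70+9.18)/2 × 6 = 143.64
  Sum = 178.8 µg/mL·hr

AUC = 179 µg/mL·hr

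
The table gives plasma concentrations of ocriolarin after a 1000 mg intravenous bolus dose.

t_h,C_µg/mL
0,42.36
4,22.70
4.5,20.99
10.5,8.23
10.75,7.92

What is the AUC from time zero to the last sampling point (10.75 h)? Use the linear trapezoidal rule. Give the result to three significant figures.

AUC = 231 µg/mL·h

Trapezoidal AUC_0→10.75:
  [0→4]: (42.36+22.70)/2 × 4 = 130.12
  [4→4.5]: (22.70+20.99)/2 × 0.5 = 10.9225
  [4.5→10.5]: (20.99+8.23)/2 × 6 = 87.66
  [10.5→10.75]: (8.23+7.92)/2 × 0.25 = 2.01875
  Sum = 230.72125 µg/mL·h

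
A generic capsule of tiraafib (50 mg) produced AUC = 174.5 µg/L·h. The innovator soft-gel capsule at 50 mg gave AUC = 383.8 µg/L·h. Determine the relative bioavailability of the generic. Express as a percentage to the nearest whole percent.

F_rel = 45%

F_rel = (AUC_test/D_test) / (AUC_ref/D_ref)
      = (174.5/50) / (383.8/50)
      = 3.49 / 7.676 = 0.4547 = 45.47%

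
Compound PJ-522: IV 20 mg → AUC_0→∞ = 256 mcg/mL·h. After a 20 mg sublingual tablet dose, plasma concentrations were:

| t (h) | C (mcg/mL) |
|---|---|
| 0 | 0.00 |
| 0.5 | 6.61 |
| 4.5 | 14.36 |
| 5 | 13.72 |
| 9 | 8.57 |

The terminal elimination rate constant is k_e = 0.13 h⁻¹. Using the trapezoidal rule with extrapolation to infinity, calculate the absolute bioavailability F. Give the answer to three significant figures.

Trapezoidal AUC_0→9 (sublingual tablet):
  [0→0.5]: (0.00+6.61)/2 × 0.5 = 1.6525
  [0.5→4.5]: (6.61+14.36)/2 × 4 = 41.94
  [4.5→5]: (14.36+13.72)/2 × 0.5 = 7.02
  [5→9]: (13.72+8.57)/2 × 4 = 44.58
  Sum = 95.1925 mcg/mL·h
Tail: C_last/k_e = 8.57/0.13 = 65.923
AUC_0→∞ (sublingual tablet) = 95.1925 + 65.923 = 161.1155 mcg/mL·h
F = (AUC_ev/D_ev)/(AUC_iv/D_iv) = (161.1155/20)/(256/20) = 8.055775/12.8 = 0.6294

F = 0.629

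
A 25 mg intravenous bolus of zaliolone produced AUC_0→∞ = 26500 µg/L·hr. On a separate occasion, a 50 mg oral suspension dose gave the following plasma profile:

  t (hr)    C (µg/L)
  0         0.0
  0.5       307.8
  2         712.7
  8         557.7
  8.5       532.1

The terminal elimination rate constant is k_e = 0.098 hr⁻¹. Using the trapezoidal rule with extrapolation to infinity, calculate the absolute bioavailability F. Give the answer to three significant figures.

F = 0.195

Trapezoidal AUC_0→8.5 (oral suspension):
  [0→0.5]: (0.0+307.8)/2 × 0.5 = 76.95
  [0.5→2]: (307.8+712.7)/2 × 1.5 = 765.375
  [2→8]: (712.7+557.7)/2 × 6 = 3811.2
  [8→8.5]: (557.7+532.1)/2 × 0.5 = 272.45
  Sum = 4925.975 µg/L·hr
Tail: C_last/k_e = 532.1/0.098 = 5429.592
AUC_0→∞ (oral suspension) = 4925.975 + 5429.592 = 10355.567 µg/L·hr
F = (AUC_ev/D_ev)/(AUC_iv/D_iv) = (10355.567/50)/(26500/25) = 207.11134/1060 = 0.1954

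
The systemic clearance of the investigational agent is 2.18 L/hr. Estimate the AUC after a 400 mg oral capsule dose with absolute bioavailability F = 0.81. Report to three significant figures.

AUC_0→∞ = F × Dose / CL
        = 0.81 × 400 / 2.18 = 148.624 mg/L·hr

AUC = 149 mg/L·hr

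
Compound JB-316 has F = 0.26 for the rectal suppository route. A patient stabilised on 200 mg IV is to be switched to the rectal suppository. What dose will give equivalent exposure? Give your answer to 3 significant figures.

D_rectal = 769 mg

For equal systemic exposure: F × D_ev = D_iv
D_ev = D_iv / F = 200 / 0.26 = 769.231 mg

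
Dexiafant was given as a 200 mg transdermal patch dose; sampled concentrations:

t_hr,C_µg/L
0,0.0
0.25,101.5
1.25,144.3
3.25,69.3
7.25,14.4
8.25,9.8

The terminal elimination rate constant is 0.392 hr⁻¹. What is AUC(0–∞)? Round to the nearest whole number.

AUC = 554 µg/L·hr

Trapezoidal AUC_0→8.25:
  [0→0.25]: (0.0+101.5)/2 × 0.25 = 12.6875
  [0.25→1.25]: (101.5+144.3)/2 × 1 = 122.9
  [1.25→3.25]: (144.3+69.3)/2 × 2 = 213.6
  [3.25→7.25]: (69.3+14.4)/2 × 4 = 167.4
  [7.25→8.25]: (14.4+9.8)/2 × 1 = 12.1
  Sum = 528.6875 µg/L·hr
Extrapolated tail: C_last / k_e = 9.8 / 0.392 = 25.000
AUC_0→∞ = 528.6875 + 25.000 = 553.6875 µg/L·hr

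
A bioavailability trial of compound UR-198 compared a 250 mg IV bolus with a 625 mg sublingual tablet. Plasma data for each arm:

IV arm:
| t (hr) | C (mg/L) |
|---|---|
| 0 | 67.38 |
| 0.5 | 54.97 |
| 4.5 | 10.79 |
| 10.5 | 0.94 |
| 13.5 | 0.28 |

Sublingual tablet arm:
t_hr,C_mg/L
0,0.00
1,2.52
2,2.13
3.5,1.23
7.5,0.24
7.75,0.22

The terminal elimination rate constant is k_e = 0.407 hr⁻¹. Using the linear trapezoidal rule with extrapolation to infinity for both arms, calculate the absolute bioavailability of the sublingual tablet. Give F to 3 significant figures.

F = 0.0193

Trapezoidal AUC_0→13.5 (IV):
  [0→0.5]: (67.38+54.97)/2 × 0.5 = 30.5875
  [0.5→4.5]: (54.97+10.79)/2 × 4 = 131.52
  [4.5→10.5]: (10.79+0.94)/2 × 6 = 35.19
  [10.5→13.5]: (0.94+0.28)/2 × 3 = 1.83
  Sum = 199.1275 mg/L·hr
IV tail: 0.28/0.407 = 0.688; AUC_iv,0→∞ = 199.1275 + 0.688 = 199.8155 mg/L·hr
Trapezoidal AUC_0→7.75 (sublingual tablet):
  [0→1]: (0.00+2.52)/2 × 1 = 1.26
  [1→2]: (2.52+2.13)/2 × 1 = 2.325
  [2→3.5]: (2.13+1.23)/2 × 1.5 = 2.52
  [3.5→7.5]: (1.23+0.24)/2 × 4 = 2.94
  [7.5→7.75]: (0.24+0.22)/2 × 0.25 = 0.0575
  Sum = 9.1025 mg/L·hr
sublingual tablet tail: 0.22/0.407 = 0.541; AUC_ev,0→∞ = 9.1025 + 0.541 = 9.6435 mg/L·hr
F = (AUC_ev/D_ev)/(AUC_iv/D_iv) = (9.6435/625)/(199.8155/250) = 0.0154296/0.799262 = 0.0193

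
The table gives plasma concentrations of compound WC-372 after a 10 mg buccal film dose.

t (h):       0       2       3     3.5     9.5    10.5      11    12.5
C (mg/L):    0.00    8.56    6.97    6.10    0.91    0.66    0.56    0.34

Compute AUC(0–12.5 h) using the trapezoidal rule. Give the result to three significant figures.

AUC = 42.4 mg/L·h

Trapezoidal AUC_0→12.5:
  [0→2]: (0.00+8.56)/2 × 2 = 8.56
  [2→3]: (8.56+6.97)/2 × 1 = 7.765
  [3→3.5]: (6.97+6.10)/2 × 0.5 = 3.2675
  [3.5→9.5]: (6.10+0.91)/2 × 6 = 21.03
  [9.5→10.5]: (0.91+0.66)/2 × 1 = 0.785
  [10.5→11]: (0.66+0.56)/2 × 0.5 = 0.305
  [11→12.5]: (0.56+0.34)/2 × 1.5 = 0.675
  Sum = 42.3875 mg/L·h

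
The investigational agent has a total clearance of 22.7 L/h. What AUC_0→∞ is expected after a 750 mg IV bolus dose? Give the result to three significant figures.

AUC = 33.0 mg/L·h

AUC_0→∞ = Dose_iv / CL
        = 750 / 22.7 = 33.0396 mg/L·h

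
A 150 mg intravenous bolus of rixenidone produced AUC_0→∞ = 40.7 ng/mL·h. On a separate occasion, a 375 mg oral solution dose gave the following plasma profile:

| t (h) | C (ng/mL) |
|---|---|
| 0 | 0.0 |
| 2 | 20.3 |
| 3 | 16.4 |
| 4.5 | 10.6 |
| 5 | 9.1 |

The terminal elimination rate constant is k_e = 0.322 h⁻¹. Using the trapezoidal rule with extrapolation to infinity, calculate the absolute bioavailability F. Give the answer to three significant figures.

F = 0.905

Trapezoidal AUC_0→5 (oral solution):
  [0→2]: (0.0+20.3)/2 × 2 = 20.3
  [2→3]: (20.3+16.4)/2 × 1 = 18.35
  [3→4.5]: (16.4+10.6)/2 × 1.5 = 20.25
  [4.5→5]: (10.6+9.1)/2 × 0.5 = 4.925
  Sum = 63.825 ng/mL·h
Tail: C_last/k_e = 9.1/0.322 = 28.261
AUC_0→∞ (oral solution) = 63.825 + 28.261 = 92.086 ng/mL·h
F = (AUC_ev/D_ev)/(AUC_iv/D_iv) = (92.086/375)/(40.7/150) = 0.245563/0.271333 = 0.9050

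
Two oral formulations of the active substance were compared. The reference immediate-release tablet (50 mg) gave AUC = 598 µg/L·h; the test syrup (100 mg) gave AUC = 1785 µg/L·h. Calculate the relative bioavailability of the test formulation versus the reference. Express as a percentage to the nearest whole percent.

F_rel = 149%

F_rel = (AUC_test/D_test) / (AUC_ref/D_ref)
      = (1785/100) / (598/50)
      = 17.85 / 11.96 = 1.4925 = 149.25%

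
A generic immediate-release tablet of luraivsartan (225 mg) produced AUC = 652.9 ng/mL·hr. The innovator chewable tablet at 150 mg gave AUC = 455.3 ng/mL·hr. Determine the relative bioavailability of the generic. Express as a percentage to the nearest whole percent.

F_rel = 96%

F_rel = (AUC_test/D_test) / (AUC_ref/D_ref)
      = (652.9/225) / (455.3/150)
      = 2.90178 / 3.03533 = 0.9560 = 95.60%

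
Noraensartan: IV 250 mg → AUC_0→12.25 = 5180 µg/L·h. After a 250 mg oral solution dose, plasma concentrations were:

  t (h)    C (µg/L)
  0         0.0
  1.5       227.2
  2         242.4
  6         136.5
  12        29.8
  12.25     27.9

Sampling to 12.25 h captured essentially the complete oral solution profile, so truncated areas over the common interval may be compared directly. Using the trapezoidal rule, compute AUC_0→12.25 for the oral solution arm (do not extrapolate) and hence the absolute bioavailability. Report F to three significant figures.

Trapezoidal AUC_0→12.25 (oral solution):
  [0→1.5]: (0.0+227.2)/2 × 1.5 = 170.4
  [1.5→2]: (227.2+242.4)/2 × 0.5 = 117.4
  [2→6]: (242.4+136.5)/2 × 4 = 757.8
  [6→12]: (136.5+29.8)/2 × 6 = 498.9
  [12→12.25]: (29.8+27.9)/2 × 0.25 = 7.2125
  Sum = 1551.7125 µg/L·h
F = (AUC_ev/D_ev)/(AUC_iv/D_iv) = (1551.7125/250)/(5180/250) = 6.20685/20.72 = 0.2996

F = 0.300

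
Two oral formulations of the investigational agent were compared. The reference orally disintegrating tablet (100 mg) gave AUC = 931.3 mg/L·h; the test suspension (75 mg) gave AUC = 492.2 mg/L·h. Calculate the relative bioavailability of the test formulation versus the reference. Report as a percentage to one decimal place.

F_rel = 70.5%

F_rel = (AUC_test/D_test) / (AUC_ref/D_ref)
      = (492.2/75) / (931.3/100)
      = 6.56267 / 9.313 = 0.7047 = 70.47%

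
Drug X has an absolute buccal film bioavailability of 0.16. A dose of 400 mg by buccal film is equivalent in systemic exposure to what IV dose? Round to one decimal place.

D_iv = 64.0 mg

Systemic exposure from an extravascular dose = F × D_ev, so the equivalent IV dose is F × D_ev.
D_iv = F × D_ev = 0.16 × 400 = 64 mg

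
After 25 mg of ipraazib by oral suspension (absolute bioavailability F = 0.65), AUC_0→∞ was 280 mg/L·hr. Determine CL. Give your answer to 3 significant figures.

CL = 0.0580 L/hr

CL = F × Dose / AUC_0→∞
   = 0.65 × 25 / 280 = 0.0580357 L/hr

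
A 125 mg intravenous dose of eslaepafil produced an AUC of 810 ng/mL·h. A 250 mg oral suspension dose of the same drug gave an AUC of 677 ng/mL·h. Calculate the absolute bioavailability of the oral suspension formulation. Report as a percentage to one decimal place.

F = 41.8%

F = (AUC_ev / D_ev) / (AUC_iv / D_iv)
  = (677/250) / (810/125)
  = 2.708 / 6.48 = 0.4179
  = 41.79%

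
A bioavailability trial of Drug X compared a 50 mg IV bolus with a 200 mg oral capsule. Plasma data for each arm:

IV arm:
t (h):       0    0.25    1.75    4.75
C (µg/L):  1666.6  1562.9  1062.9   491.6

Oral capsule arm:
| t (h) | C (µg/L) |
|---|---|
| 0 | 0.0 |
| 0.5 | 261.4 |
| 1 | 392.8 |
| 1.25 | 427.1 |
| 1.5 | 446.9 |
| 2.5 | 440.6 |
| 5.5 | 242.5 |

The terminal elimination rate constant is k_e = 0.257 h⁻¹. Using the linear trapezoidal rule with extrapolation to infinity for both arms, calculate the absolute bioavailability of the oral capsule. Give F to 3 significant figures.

F = 0.108

Trapezoidal AUC_0→4.75 (IV):
  [0→0.25]: (1666.6+1562.9)/2 × 0.25 = 403.6875
  [0.25→1.75]: (1562.9+1062.9)/2 × 1.5 = 1969.35
  [1.75→4.75]: (1062.9+491.6)/2 × 3 = 2331.75
  Sum = 4704.7875 µg/L·h
IV tail: 491.6/0.257 = 1912.840; AUC_iv,0→∞ = 4704.7875 + 1912.840 = 6617.6275 µg/L·h
Trapezoidal AUC_0→5.5 (oral capsule):
  [0→0.5]: (0.0+261.4)/2 × 0.5 = 65.35
  [0.5→1]: (261.4+392.8)/2 × 0.5 = 163.55
  [1→1.25]: (392.8+427.1)/2 × 0.25 = 102.4875
  [1.25→1.5]: (427.1+446.9)/2 × 0.25 = 109.25
  [1.5→2.5]: (446.9+440.6)/2 × 1 = 443.75
  [2.5→5.5]: (440.6+242.5)/2 × 3 = 1024.65
  Sum = 1909.0375 µg/L·h
oral capsule tail: 242.5/0.257 = 943.580; AUC_ev,0→∞ = 1909.0375 + 943.580 = 2852.6175 µg/L·h
F = (AUC_ev/D_ev)/(AUC_iv/D_iv) = (2852.6175/200)/(6617.6275/50) = 14.2631/132.35255 = 0.1078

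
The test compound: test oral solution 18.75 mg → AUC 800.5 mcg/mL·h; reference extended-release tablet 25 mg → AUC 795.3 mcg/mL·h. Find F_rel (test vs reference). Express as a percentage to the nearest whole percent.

F_rel = 134%

F_rel = (AUC_test/D_test) / (AUC_ref/D_ref)
      = (800.5/18.75) / (795.3/25)
      = 42.6933 / 31.812 = 1.3421 = 134.21%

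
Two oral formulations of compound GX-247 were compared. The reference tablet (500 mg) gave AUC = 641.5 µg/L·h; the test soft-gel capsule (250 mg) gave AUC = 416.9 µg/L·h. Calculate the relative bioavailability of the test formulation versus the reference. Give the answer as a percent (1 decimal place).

F_rel = (AUC_test/D_test) / (AUC_ref/D_ref)
      = (416.9/250) / (641.5/500)
      = 1.6676 / 1.283 = 1.2998 = 129.98%

F_rel = 130.0%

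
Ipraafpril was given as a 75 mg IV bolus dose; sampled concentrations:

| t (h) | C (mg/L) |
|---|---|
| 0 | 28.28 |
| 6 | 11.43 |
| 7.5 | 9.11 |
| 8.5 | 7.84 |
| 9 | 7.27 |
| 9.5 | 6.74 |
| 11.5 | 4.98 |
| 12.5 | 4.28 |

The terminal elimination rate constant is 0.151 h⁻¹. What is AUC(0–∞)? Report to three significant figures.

Trapezoidal AUC_0→12.5:
  [0→6]: (28.28+11.43)/2 × 6 = 119.13
  [6→7.5]: (11.43+9.11)/2 × 1.5 = 15.405
  [7.5→8.5]: (9.11+7.84)/2 × 1 = 8.475
  [8.5→9]: (7.84+7.27)/2 × 0.5 = 3.7775
  [9→9.5]: (7.27+6.74)/2 × 0.5 = 3.5025
  [9.5→11.5]: (6.74+4.98)/2 × 2 = 11.72
  [11.5→12.5]: (4.98+4.28)/2 × 1 = 4.63
  Sum = 166.64 mg/L·h
Extrapolated tail: C_last / k_e = 4.28 / 0.151 = 28.344
AUC_0→∞ = 166.64 + 28.344 = 194.984 mg/L·h

AUC = 195 mg/L·h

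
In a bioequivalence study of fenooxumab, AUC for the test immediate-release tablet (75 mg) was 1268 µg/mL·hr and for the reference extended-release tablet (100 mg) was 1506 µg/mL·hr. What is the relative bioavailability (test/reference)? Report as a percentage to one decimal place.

F_rel = 112.3%

F_rel = (AUC_test/D_test) / (AUC_ref/D_ref)
      = (1268/75) / (1506/100)
      = 16.9067 / 15.06 = 1.1226 = 112.26%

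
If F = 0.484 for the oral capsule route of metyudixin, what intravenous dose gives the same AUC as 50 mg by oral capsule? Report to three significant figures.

Systemic exposure from an extravascular dose = F × D_ev, so the equivalent IV dose is F × D_ev.
D_iv = F × D_ev = 0.484 × 50 = 24.2 mg

D_iv = 24.2 mg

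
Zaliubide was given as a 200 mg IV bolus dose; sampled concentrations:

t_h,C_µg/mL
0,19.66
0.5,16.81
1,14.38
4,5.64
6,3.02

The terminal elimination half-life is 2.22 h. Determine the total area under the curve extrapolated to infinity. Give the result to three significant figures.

AUC = 65.3 µg/mL·h

Trapezoidal AUC_0→6:
  [0→0.5]: (19.66+16.81)/2 × 0.5 = 9.1175
  [0.5→1]: (16.81+14.38)/2 × 0.5 = 7.7975
  [1→4]: (14.38+5.64)/2 × 3 = 30.03
  [4→6]: (5.64+3.02)/2 × 2 = 8.66
  Sum = 55.605 µg/mL·h
k_e = ln2 / t½ = 0.693147 / 2.22 = 0.3122 h^-1
Extrapolated tail: C_last / k_e = 3.02 / 0.3122 = 9.673
AUC_0→∞ = 55.605 + 9.673 = 65.278 µg/mL·h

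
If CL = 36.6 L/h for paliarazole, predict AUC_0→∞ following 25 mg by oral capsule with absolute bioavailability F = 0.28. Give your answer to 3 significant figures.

AUC = 0.191 mg/L·h

AUC_0→∞ = F × Dose / CL
        = 0.28 × 25 / 36.6 = 0.191257 mg/L·h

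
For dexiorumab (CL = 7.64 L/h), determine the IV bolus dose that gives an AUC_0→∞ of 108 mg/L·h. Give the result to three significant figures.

Dose_iv = CL × AUC_0→∞
     = 7.64 × 108 = 825.12 mg

Dose = 825 mg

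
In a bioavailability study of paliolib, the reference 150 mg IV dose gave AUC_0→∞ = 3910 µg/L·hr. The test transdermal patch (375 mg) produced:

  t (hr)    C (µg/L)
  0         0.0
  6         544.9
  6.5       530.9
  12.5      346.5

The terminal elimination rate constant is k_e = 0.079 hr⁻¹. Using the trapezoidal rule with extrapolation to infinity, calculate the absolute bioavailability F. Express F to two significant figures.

F = 0.91

Trapezoidal AUC_0→12.5 (transdermal patch):
  [0→6]: (0.0+544.9)/2 × 6 = 1634.7
  [6→6.5]: (544.9+530.9)/2 × 0.5 = 268.95
  [6.5→12.5]: (530.9+346.5)/2 × 6 = 2632.2
  Sum = 4535.85 µg/L·hr
Tail: C_last/k_e = 346.5/0.079 = 4386.076
AUC_0→∞ (transdermal patch) = 4535.85 + 4386.076 = 8921.926 µg/L·hr
F = (AUC_ev/D_ev)/(AUC_iv/D_iv) = (8921.926/375)/(3910/150) = 23.7918/26.0667 = 0.9127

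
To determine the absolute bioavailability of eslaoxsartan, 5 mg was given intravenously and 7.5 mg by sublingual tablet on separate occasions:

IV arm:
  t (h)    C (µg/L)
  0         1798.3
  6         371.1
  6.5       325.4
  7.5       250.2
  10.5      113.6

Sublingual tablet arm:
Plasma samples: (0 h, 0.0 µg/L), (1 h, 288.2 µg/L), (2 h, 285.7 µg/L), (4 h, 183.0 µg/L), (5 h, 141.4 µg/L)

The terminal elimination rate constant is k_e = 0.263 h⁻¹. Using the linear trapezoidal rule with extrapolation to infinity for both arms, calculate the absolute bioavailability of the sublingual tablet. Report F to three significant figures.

Trapezoidal AUC_0→10.5 (IV):
  [0→6]: (1798.3+371.1)/2 × 6 = 6508.2
  [6→6.5]: (371.1+325.4)/2 × 0.5 = 174.125
  [6.5→7.5]: (325.4+250.2)/2 × 1 = 287.8
  [7.5→10.5]: (250.2+113.6)/2 × 3 = 545.7
  Sum = 7515.825 µg/L·h
IV tail: 113.6/0.263 = 431.939; AUC_iv,0→∞ = 7515.825 + 431.939 = 7947.764 µg/L·h
Trapezoidal AUC_0→5 (sublingual tablet):
  [0→1]: (0.0+288.2)/2 × 1 = 144.1
  [1→2]: (288.2+285.7)/2 × 1 = 286.95
  [2→4]: (285.7+183.0)/2 × 2 = 468.7
  [4→5]: (183.0+141.4)/2 × 1 = 162.2
  Sum = 1061.95 µg/L·h
sublingual tablet tail: 141.4/0.263 = 537.643; AUC_ev,0→∞ = 1061.95 + 537.643 = 1599.593 µg/L·h
F = (AUC_ev/D_ev)/(AUC_iv/D_iv) = (1599.593/7.5)/(7947.764/5) = 213.279/1589.5528 = 0.1342

F = 0.134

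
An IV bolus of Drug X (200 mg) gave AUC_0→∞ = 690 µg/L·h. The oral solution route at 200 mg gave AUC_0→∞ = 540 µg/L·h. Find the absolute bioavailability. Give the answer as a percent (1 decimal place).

F = (AUC_ev / D_ev) / (AUC_iv / D_iv)
  = (540/200) / (690/200)
  = 2.7 / 3.45 = 0.7826
  = 78.26%

F = 78.3%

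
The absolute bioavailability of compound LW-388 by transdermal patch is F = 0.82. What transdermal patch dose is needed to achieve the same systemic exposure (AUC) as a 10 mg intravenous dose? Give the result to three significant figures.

For equal systemic exposure: F × D_ev = D_iv
D_ev = D_iv / F = 10 / 0.82 = 12.1951 mg

D_transdermal = 12.2 mg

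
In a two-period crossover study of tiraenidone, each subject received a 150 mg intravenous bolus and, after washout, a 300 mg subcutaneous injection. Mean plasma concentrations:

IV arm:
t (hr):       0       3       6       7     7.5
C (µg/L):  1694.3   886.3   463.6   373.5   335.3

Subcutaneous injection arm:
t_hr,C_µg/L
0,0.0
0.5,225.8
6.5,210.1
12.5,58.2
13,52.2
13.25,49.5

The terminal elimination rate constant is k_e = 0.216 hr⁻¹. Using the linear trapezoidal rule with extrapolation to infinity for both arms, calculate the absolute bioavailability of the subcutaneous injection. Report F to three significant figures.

Trapezoidal AUC_0→7.5 (IV):
  [0→3]: (1694.3+886.3)/2 × 3 = 3870.9
  [3→6]: (886.3+463.6)/2 × 3 = 2024.85
  [6→7]: (463.6+373.5)/2 × 1 = 418.55
  [7→7.5]: (373.5+335.3)/2 × 0.5 = 177.2
  Sum = 6491.5 µg/L·hr
IV tail: 335.3/0.216 = 1552.315; AUC_iv,0→∞ = 6491.5 + 1552.315 = 8043.815 µg/L·hr
Trapezoidal AUC_0→13.25 (subcutaneous injection):
  [0→0.5]: (0.0+225.8)/2 × 0.5 = 56.45
  [0.5→6.5]: (225.8+210.1)/2 × 6 = 1307.7
  [6.5→12.5]: (210.1+58.2)/2 × 6 = 804.9
  [12.5→13]: (58.2+52.2)/2 × 0.5 = 27.6
  [13→13.25]: (52.2+49.5)/2 × 0.25 = 12.7125
  Sum = 2209.3625 µg/L·hr
subcutaneous injection tail: 49.5/0.216 = 229.167; AUC_ev,0→∞ = 2209.3625 + 229.167 = 2438.5295 µg/L·hr
F = (AUC_ev/D_ev)/(AUC_iv/D_iv) = (2438.5295/300)/(8043.815/150) = 8.12843/53.6254 = 0.1516

F = 0.152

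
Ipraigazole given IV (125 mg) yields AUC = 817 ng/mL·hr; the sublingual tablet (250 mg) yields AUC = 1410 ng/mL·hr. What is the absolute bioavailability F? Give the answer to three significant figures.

F = (AUC_ev / D_ev) / (AUC_iv / D_iv)
  = (1410/250) / (817/125)
  = 5.64 / 6.536 = 0.8629

F = 0.863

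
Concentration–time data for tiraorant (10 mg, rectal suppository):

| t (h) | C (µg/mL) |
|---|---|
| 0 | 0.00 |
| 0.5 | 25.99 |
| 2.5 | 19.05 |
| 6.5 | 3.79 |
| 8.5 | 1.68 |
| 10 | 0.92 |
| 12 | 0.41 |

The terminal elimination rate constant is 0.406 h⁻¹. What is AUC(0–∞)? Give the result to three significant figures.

Trapezoidal AUC_0→12:
  [0→0.5]: (0.00+25.99)/2 × 0.5 = 6.4975
  [0.5→2.5]: (25.99+19.05)/2 × 2 = 45.04
  [2.5→6.5]: (19.05+3.79)/2 × 4 = 45.68
  [6.5→8.5]: (3.79+1.68)/2 × 2 = 5.47
  [8.5→10]: (1.68+0.92)/2 × 1.5 = 1.95
  [10→12]: (0.92+0.41)/2 × 2 = 1.33
  Sum = 105.9675 µg/mL·h
Extrapolated tail: C_last / k_e = 0.41 / 0.406 = 1.010
AUC_0→∞ = 105.9675 + 1.010 = 106.9775 µg/mL·h

AUC = 107 µg/mL·h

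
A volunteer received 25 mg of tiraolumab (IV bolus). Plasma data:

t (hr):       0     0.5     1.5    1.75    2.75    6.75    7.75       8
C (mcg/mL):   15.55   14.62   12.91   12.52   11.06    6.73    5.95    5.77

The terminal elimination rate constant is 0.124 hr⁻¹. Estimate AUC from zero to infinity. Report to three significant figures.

Trapezoidal AUC_0→8:
  [0→0.5]: (15.55+14.62)/2 × 0.5 = 7.5425
  [0.5→1.5]: (14.62+12.91)/2 × 1 = 13.765
  [1.5→1.75]: (12.91+12.52)/2 × 0.25 = 3.17875
  [1.75→2.75]: (12.52+11.06)/2 × 1 = 11.79
  [2.75→6.75]: (11.06+6.73)/2 × 4 = 35.58
  [6.75→7.75]: (6.73+5.95)/2 × 1 = 6.34
  [7.75→8]: (5.95+5.77)/2 × 0.25 = 1.465
  Sum = 79.66125 mcg/mL·hr
Extrapolated tail: C_last / k_e = 5.77 / 0.124 = 46.532
AUC_0→∞ = 79.66125 + 46.532 = 126.19325 mcg/mL·hr

AUC = 126 mcg/mL·hr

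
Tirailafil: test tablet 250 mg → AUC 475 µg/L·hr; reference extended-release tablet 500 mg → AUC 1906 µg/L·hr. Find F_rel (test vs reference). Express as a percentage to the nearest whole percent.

F_rel = (AUC_test/D_test) / (AUC_ref/D_ref)
      = (475/250) / (1906/500)
      = 1.9 / 3.812 = 0.4984 = 49.84%

F_rel = 50%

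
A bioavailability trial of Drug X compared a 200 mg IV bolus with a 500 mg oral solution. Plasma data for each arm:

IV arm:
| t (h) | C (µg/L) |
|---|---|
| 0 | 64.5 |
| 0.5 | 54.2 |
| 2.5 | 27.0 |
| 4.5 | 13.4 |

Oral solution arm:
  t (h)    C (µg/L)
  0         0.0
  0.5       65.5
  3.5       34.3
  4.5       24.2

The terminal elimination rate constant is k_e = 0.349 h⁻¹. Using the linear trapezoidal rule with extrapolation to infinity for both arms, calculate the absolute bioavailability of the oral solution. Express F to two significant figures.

F = 0.56

Trapezoidal AUC_0→4.5 (IV):
  [0→0.5]: (64.5+54.2)/2 × 0.5 = 29.675
  [0.5→2.5]: (54.2+27.0)/2 × 2 = 81.2
  [2.5→4.5]: (27.0+13.4)/2 × 2 = 40.4
  Sum = 151.275 µg/L·h
IV tail: 13.4/0.349 = 38.395; AUC_iv,0→∞ = 151.275 + 38.395 = 189.67 µg/L·h
Trapezoidal AUC_0→4.5 (oral solution):
  [0→0.5]: (0.0+65.5)/2 × 0.5 = 16.375
  [0.5→3.5]: (65.5+34.3)/2 × 3 = 149.7
  [3.5→4.5]: (34.3+24.2)/2 × 1 = 29.25
  Sum = 195.325 µg/L·h
oral solution tail: 24.2/0.349 = 69.341; AUC_ev,0→∞ = 195.325 + 69.341 = 264.666 µg/L·h
F = (AUC_ev/D_ev)/(AUC_iv/D_iv) = (264.666/500)/(189.67/200) = 0.529332/0.94835 = 0.5582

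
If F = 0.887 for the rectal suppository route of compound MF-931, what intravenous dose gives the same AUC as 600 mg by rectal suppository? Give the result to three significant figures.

D_iv = 532 mg

Systemic exposure from an extravascular dose = F × D_ev, so the equivalent IV dose is F × D_ev.
D_iv = F × D_ev = 0.887 × 600 = 532.2 mg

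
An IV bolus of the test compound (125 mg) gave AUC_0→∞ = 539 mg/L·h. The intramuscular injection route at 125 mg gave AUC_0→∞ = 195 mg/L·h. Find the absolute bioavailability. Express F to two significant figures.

F = (AUC_ev / D_ev) / (AUC_iv / D_iv)
  = (195/125) / (539/125)
  = 1.56 / 4.312 = 0.3618

F = 0.36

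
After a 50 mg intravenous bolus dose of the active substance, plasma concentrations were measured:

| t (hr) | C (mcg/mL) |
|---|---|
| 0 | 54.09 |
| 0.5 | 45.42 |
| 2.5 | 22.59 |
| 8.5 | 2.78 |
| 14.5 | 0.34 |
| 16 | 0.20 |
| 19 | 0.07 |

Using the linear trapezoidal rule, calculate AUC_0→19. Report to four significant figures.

AUC = 179.2 mcg/mL·hr

Trapezoidal AUC_0→19:
  [0→0.5]: (54.09+45.42)/2 × 0.5 = 24.8775
  [0.5→2.5]: (45.42+22.59)/2 × 2 = 68.01
  [2.5→8.5]: (22.59+2.78)/2 × 6 = 76.11
  [8.5→14.5]: (2.78+0.34)/2 × 6 = 9.36
  [14.5→16]: (0.34+0.20)/2 × 1.5 = 0.405
  [16→19]: (0.20+0.07)/2 × 3 = 0.405
  Sum = 179.1675 mcg/mL·hr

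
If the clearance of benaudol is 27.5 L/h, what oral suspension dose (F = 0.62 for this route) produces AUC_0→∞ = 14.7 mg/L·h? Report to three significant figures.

Dose = CL × AUC_0→∞ / F
     = 27.5 × 14.7 / 0.62 = 652.016 mg

Dose = 652 mg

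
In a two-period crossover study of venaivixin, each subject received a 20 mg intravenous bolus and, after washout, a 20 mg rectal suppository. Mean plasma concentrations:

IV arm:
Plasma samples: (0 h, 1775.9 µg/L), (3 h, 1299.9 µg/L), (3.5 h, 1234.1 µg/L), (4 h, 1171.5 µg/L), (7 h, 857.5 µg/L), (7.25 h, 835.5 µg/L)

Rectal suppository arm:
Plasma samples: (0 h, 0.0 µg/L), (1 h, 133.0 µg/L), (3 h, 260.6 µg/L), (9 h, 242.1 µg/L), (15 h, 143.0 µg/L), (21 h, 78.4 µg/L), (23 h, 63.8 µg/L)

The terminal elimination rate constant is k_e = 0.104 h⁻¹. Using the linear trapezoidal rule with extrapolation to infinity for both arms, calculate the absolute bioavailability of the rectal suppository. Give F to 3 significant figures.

Trapezoidal AUC_0→7.25 (IV):
  [0→3]: (1775.9+1299.9)/2 × 3 = 4613.7
  [3→3.5]: (1299.9+1234.1)/2 × 0.5 = 633.5
  [3.5→4]: (1234.1+1171.5)/2 × 0.5 = 601.4
  [4→7]: (1171.5+857.5)/2 × 3 = 3043.5
  [7→7.25]: (857.5+835.5)/2 × 0.25 = 211.625
  Sum = 9103.725 µg/L·h
IV tail: 835.5/0.104 = 8033.654; AUC_iv,0→∞ = 9103.725 + 8033.654 = 17137.379 µg/L·h
Trapezoidal AUC_0→23 (rectal suppository):
  [0→1]: (0.0+133.0)/2 × 1 = 66.5
  [1→3]: (133.0+260.6)/2 × 2 = 393.6
  [3→9]: (260.6+242.1)/2 × 6 = 1508.1
  [9→15]: (242.1+143.0)/2 × 6 = 1155.3
  [15→21]: (143.0+78.4)/2 × 6 = 664.2
  [21→23]: (78.4+63.8)/2 × 2 = 142.2
  Sum = 3929.9 µg/L·h
rectal suppository tail: 63.8/0.104 = 613.462; AUC_ev,0→∞ = 3929.9 + 613.462 = 4543.362 µg/L·h
F = (AUC_ev/D_ev)/(AUC_iv/D_iv) = (4543.362/20)/(17137.379/20) = 227.1681/856.86895 = 0.2651

F = 0.265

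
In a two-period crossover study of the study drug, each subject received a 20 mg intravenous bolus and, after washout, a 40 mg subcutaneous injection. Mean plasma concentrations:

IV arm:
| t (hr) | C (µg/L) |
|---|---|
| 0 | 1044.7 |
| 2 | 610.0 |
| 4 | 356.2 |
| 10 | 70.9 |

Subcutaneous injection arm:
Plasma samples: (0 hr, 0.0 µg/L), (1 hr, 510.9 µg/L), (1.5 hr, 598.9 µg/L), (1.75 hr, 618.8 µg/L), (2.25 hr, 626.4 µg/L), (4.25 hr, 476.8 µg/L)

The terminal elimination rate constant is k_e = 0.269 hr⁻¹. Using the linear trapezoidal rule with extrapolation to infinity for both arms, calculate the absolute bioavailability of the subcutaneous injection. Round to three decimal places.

F = 0.465

Trapezoidal AUC_0→10 (IV):
  [0→2]: (1044.7+610.0)/2 × 2 = 1654.7
  [2→4]: (610.0+356.2)/2 × 2 = 966.2
  [4→10]: (356.2+70.9)/2 × 6 = 1281.3
  Sum = 3902.2 µg/L·hr
IV tail: 70.9/0.269 = 263.569; AUC_iv,0→∞ = 3902.2 + 263.569 = 4165.769 µg/L·hr
Trapezoidal AUC_0→4.25 (subcutaneous injection):
  [0→1]: (0.0+510.9)/2 × 1 = 255.45
  [1→1.5]: (510.9+598.9)/2 × 0.5 = 277.45
  [1.5→1.75]: (598.9+618.8)/2 × 0.25 = 152.2125
  [1.75→2.25]: (618.8+626.4)/2 × 0.5 = 311.3
  [2.25→4.25]: (626.4+476.8)/2 × 2 = 1103.2
  Sum = 2099.6125 µg/L·hr
subcutaneous injection tail: 476.8/0.269 = 1772.491; AUC_ev,0→∞ = 2099.6125 + 1772.491 = 3872.1035 µg/L·hr
F = (AUC_ev/D_ev)/(AUC_iv/D_iv) = (3872.1035/40)/(4165.769/20) = 96.8026/208.28845 = 0.4648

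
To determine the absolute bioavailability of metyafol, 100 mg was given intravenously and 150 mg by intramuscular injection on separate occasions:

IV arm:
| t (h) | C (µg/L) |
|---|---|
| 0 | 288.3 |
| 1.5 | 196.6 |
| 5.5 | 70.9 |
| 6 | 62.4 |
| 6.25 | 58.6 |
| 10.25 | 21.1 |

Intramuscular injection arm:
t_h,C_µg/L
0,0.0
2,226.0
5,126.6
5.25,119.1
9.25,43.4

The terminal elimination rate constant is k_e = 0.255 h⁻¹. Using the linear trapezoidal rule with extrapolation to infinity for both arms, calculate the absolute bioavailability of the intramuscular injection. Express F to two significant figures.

Trapezoidal AUC_0→10.25 (IV):
  [0→1.5]: (288.3+196.6)/2 × 1.5 = 363.675
  [1.5→5.5]: (196.6+70.9)/2 × 4 = 535.0
  [5.5→6]: (70.9+62.4)/2 × 0.5 = 33.325
  [6→6.25]: (62.4+58.6)/2 × 0.25 = 15.125
  [6.25→10.25]: (58.6+21.1)/2 × 4 = 159.4
  Sum = 1106.525 µg/L·h
IV tail: 21.1/0.255 = 82.745; AUC_iv,0→∞ = 1106.525 + 82.745 = 1189.27 µg/L·h
Trapezoidal AUC_0→9.25 (intramuscular injection):
  [0→2]: (0.0+226.0)/2 × 2 = 226.0
  [2→5]: (226.0+126.6)/2 × 3 = 528.9
  [5→5.25]: (126.6+119.1)/2 × 0.25 = 30.7125
  [5.25→9.25]: (119.1+43.4)/2 × 4 = 325.0
  Sum = 1110.6125 µg/L·h
intramuscular injection tail: 43.4/0.255 = 170.196; AUC_ev,0→∞ = 1110.6125 + 170.196 = 1280.8085 µg/L·h
F = (AUC_ev/D_ev)/(AUC_iv/D_iv) = (1280.8085/150)/(1189.27/100) = 8.53872/11.8927 = 0.7180

F = 0.72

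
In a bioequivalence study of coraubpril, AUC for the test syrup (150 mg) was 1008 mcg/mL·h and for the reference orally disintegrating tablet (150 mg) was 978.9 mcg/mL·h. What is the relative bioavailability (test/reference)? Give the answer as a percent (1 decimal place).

F_rel = (AUC_test/D_test) / (AUC_ref/D_ref)
      = (1008/150) / (978.9/150)
      = 6.72 / 6.526 = 1.0297 = 102.97%

F_rel = 103.0%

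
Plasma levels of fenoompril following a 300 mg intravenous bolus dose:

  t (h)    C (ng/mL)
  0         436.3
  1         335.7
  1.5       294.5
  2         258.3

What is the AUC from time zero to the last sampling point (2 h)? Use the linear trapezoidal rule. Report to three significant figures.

Trapezoidal AUC_0→2:
  [0→1]: (436.3+335.7)/2 × 1 = 386.0
  [1→1.5]: (335.7+294.5)/2 × 0.5 = 157.55
  [1.5→2]: (294.5+258.3)/2 × 0.5 = 138.2
  Sum = 681.75 ng/mL·h

AUC = 682 ng/mL·h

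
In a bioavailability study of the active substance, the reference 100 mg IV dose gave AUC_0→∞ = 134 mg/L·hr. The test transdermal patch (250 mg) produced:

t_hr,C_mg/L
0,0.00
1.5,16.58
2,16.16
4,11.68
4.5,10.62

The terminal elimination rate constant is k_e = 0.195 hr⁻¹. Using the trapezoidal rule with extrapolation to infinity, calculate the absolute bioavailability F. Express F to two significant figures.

Trapezoidal AUC_0→4.5 (transdermal patch):
  [0→1.5]: (0.00+16.58)/2 × 1.5 = 12.435
  [1.5→2]: (16.58+16.16)/2 × 0.5 = 8.185
  [2→4]: (16.16+11.68)/2 × 2 = 27.84
  [4→4.5]: (11.68+10.62)/2 × 0.5 = 5.575
  Sum = 54.035 mg/L·hr
Tail: C_last/k_e = 10.62/0.195 = 54.462
AUC_0→∞ (transdermal patch) = 54.035 + 54.462 = 108.497 mg/L·hr
F = (AUC_ev/D_ev)/(AUC_iv/D_iv) = (108.497/250)/(134/100) = 0.433988/1.34 = 0.3239

F = 0.32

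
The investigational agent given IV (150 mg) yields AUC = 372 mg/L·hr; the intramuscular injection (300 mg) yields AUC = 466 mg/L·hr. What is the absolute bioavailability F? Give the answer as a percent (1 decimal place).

F = 62.6%

F = (AUC_ev / D_ev) / (AUC_iv / D_iv)
  = (466/300) / (372/150)
  = 1.55333 / 2.48 = 0.6263
  = 62.63%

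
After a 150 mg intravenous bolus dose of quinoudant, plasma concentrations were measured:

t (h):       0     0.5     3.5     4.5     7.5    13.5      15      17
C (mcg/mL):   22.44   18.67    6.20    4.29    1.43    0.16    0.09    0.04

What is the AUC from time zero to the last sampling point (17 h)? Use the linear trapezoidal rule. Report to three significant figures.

AUC = 66.5 mcg/mL·h

Trapezoidal AUC_0→17:
  [0→0.5]: (22.44+18.67)/2 × 0.5 = 10.2775
  [0.5→3.5]: (18.67+6.20)/2 × 3 = 37.305
  [3.5→4.5]: (6.20+4.29)/2 × 1 = 5.245
  [4.5→7.5]: (4.29+1.43)/2 × 3 = 8.58
  [7.5→13.5]: (1.43+0.16)/2 × 6 = 4.77
  [13.5→15]: (0.16+0.09)/2 × 1.5 = 0.1875
  [15→17]: (0.09+0.04)/2 × 2 = 0.13
  Sum = 66.495 mcg/mL·h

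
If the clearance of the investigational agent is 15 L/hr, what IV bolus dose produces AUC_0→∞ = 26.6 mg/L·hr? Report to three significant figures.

Dose_iv = CL × AUC_0→∞
     = 15 × 26.6 = 399 mg

Dose = 399 mg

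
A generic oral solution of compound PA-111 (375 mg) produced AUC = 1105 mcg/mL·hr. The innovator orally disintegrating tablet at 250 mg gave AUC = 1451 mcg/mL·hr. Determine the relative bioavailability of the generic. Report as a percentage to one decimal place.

F_rel = 50.8%

F_rel = (AUC_test/D_test) / (AUC_ref/D_ref)
      = (1105/375) / (1451/250)
      = 2.94667 / 5.804 = 0.5077 = 50.77%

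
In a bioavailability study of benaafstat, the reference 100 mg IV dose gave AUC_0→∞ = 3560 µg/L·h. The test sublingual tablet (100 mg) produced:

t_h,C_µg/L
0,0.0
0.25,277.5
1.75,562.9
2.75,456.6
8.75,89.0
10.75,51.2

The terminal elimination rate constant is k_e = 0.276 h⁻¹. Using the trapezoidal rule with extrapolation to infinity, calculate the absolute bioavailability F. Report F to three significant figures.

Trapezoidal AUC_0→10.75 (sublingual tablet):
  [0→0.25]: (0.0+277.5)/2 × 0.25 = 34.6875
  [0.25→1.75]: (277.5+562.9)/2 × 1.5 = 630.3
  [1.75→2.75]: (562.9+456.6)/2 × 1 = 509.75
  [2.75→8.75]: (456.6+89.0)/2 × 6 = 1636.8
  [8.75→10.75]: (89.0+51.2)/2 × 2 = 140.2
  Sum = 2951.7375 µg/L·h
Tail: C_last/k_e = 51.2/0.276 = 185.507
AUC_0→∞ (sublingual tablet) = 2951.7375 + 185.507 = 3137.2445 µg/L·h
F = (AUC_ev/D_ev)/(AUC_iv/D_iv) = (3137.2445/100)/(3560/100) = 31.372445/35.6 = 0.8812

F = 0.881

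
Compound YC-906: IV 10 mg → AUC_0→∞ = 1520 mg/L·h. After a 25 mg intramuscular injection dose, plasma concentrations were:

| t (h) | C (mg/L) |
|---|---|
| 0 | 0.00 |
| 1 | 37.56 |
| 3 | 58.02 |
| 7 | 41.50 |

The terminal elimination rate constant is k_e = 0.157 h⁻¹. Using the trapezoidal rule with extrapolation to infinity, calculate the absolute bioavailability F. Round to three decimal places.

F = 0.152

Trapezoidal AUC_0→7 (intramuscular injection):
  [0→1]: (0.00+37.56)/2 × 1 = 18.78
  [1→3]: (37.56+58.02)/2 × 2 = 95.58
  [3→7]: (58.02+41.50)/2 × 4 = 199.04
  Sum = 313.4 mg/L·h
Tail: C_last/k_e = 41.50/0.157 = 264.331
AUC_0→∞ (intramuscular injection) = 313.4 + 264.331 = 577.731 mg/L·h
F = (AUC_ev/D_ev)/(AUC_iv/D_iv) = (577.731/25)/(1520/10) = 23.10924/152 = 0.1520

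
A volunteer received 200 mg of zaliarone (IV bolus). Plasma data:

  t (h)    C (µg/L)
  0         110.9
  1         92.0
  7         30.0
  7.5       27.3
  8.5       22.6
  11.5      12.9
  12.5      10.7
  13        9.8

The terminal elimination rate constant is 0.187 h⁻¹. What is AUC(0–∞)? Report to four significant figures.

Trapezoidal AUC_0→13:
  [0→1]: (110.9+92.0)/2 × 1 = 101.45
  [1→7]: (92.0+30.0)/2 × 6 = 366.0
  [7→7.5]: (30.0+27.3)/2 × 0.5 = 14.325
  [7.5→8.5]: (27.3+22.6)/2 × 1 = 24.95
  [8.5→11.5]: (22.6+12.9)/2 × 3 = 53.25
  [11.5→12.5]: (12.9+10.7)/2 × 1 = 11.8
  [12.5→13]: (10.7+9.8)/2 × 0.5 = 5.125
  Sum = 576.9 µg/L·h
Extrapolated tail: C_last / k_e = 9.8 / 0.187 = 52.406
AUC_0→∞ = 576.9 + 52.406 = 629.306 µg/L·h

AUC = 629.3 µg/L·h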